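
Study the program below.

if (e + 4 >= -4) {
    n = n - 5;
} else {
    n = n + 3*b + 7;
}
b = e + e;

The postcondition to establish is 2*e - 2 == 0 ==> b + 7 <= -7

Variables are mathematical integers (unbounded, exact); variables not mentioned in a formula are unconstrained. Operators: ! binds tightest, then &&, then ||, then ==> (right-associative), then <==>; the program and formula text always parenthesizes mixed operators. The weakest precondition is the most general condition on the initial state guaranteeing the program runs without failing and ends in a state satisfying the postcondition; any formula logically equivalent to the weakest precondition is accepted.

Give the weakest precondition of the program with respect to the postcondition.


Working backward. After the program, the postcondition 2*e - 2 == 0 ==> b + 7 <= -7 must hold; in canonical form it is 2*e == 2 ==> b <= -14.
Before b := e + e: 2*e == 2 ==> 2*e <= -14
Then branch requires 2*e == 2 ==> 2*e <= -14; else branch requires 2*e == 2 ==> 2*e <= -14.
Before the if: (e >= -8 ==> (2*e == 2 ==> 2*e <= -14)) && ((!(e >= -8)) ==> (2*e == 2 ==> 2*e <= -14))
Answer: WP = (e >= -8 ==> (2*e == 2 ==> 2*e <= -14)) && ((!(e >= -8)) ==> (2*e == 2 ==> 2*e <= -14))


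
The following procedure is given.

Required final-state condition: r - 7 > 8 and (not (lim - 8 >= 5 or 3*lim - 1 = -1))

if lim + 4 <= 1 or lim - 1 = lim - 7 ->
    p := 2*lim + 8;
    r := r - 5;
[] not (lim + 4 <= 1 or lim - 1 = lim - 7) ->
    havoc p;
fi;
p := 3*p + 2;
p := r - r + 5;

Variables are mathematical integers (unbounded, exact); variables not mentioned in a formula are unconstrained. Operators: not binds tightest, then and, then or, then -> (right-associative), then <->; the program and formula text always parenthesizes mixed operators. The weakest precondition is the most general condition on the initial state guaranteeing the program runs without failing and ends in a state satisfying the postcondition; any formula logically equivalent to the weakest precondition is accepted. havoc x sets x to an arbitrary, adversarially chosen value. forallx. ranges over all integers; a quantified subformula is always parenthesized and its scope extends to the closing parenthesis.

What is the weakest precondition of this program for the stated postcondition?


Working backward. After the program, the postcondition r - 7 > 8 and (not (lim - 8 >= 5 or 3*lim - 1 = -1)) must hold; in canonical form it is r > 15 and (not (lim >= 13 or 3*lim = 0)).
Before p := r - r + 5: r > 15 and (not (lim >= 13 or 3*lim = 0))
Before p := 3*p + 2: r > 15 and (not (lim >= 13 or 3*lim = 0))
Then branch requires r > 20 and (not (lim >= 13 or 3*lim = 0)); else branch requires r > 15 and (not (lim >= 13 or 3*lim = 0)).
Before the if: (lim <= -3 -> (r > 20 and (not (lim >= 13 or 3*lim = 0)))) and ((not (lim <= -3)) -> (r > 15 and (not (lim >= 13 or 3*lim = 0))))
Answer: WP = (lim <= -3 -> (r > 20 and (not (lim >= 13 or 3*lim = 0)))) and ((not (lim <= -3)) -> (r > 15 and (not (lim >= 13 or 3*lim = 0))))


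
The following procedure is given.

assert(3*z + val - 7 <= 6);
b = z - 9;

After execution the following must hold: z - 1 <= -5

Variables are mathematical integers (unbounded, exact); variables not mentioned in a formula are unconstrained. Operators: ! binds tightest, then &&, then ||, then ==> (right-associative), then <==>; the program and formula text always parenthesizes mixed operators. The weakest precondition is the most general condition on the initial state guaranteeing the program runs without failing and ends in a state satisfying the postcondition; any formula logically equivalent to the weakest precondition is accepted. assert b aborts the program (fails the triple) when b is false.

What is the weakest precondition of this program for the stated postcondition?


Working backward. After the program, the postcondition z - 1 <= -5 must hold; in canonical form it is z <= -4.
Before b := z - 9: z <= -4
Before assert 3*z + val - 7 <= 6: val + 3*z <= 13 && z <= -4
Answer: WP = val + 3*z <= 13 && z <= -4


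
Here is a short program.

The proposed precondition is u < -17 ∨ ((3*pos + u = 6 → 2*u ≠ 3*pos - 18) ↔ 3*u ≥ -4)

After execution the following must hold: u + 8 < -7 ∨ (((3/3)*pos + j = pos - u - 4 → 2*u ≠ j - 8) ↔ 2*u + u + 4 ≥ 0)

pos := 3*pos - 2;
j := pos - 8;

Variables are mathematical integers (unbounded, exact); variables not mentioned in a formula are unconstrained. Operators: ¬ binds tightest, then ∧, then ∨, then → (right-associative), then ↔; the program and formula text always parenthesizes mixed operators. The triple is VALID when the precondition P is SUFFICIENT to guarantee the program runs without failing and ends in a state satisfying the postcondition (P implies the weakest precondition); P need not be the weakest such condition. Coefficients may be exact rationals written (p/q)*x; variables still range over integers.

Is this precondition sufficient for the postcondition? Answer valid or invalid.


Working backward. After the program, the postcondition u + 8 < -7 ∨ (((3/3)*pos + j = pos - u - 4 → 2*u ≠ j - 8) ↔ 2*u + u + 4 ≥ 0) must hold; in canonical form it is u < -15 ∨ ((j + u = -4 → 2*u ≠ j - 8) ↔ 3*u ≥ -4).
Before j := pos - 8: u < -15 ∨ ((pos + u = 4 → 2*u ≠ pos - 16) ↔ 3*u ≥ -4)
Before pos := 3*pos - 2: u < -15 ∨ ((3*pos + u = 6 → 2*u ≠ 3*pos - 18) ↔ 3*u ≥ -4)
The weakest precondition is u < -15 ∨ ((3*pos + u = 6 → 2*u ≠ 3*pos - 18) ↔ 3*u ≥ -4).
Check whether u < -17 ∨ ((3*pos + u = 6 → 2*u ≠ 3*pos - 18) ↔ 3*u ≥ -4) implies it.
Every state satisfying the precondition satisfies the weakest precondition: the implication holds.
Answer: valid


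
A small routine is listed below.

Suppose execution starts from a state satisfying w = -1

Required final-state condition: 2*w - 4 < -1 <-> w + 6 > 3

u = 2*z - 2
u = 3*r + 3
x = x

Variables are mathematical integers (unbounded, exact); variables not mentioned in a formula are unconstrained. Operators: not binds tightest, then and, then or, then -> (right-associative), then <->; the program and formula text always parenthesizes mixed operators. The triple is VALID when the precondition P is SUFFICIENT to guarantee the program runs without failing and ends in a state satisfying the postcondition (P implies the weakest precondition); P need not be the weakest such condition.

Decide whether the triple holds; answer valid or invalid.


Working backward. After the program, the postcondition 2*w - 4 < -1 <-> w + 6 > 3 must hold; in canonical form it is 2*w < 3 <-> w > -3.
Before x := x: 2*w < 3 <-> w > -3
Before u := 3*r + 3: 2*w < 3 <-> w > -3
Before u := 2*z - 2: 2*w < 3 <-> w > -3
The weakest precondition is 2*w < 3 <-> w > -3.
Check whether w = -1 implies it.
Every state satisfying the precondition satisfies the weakest precondition: the implication holds.
Answer: valid


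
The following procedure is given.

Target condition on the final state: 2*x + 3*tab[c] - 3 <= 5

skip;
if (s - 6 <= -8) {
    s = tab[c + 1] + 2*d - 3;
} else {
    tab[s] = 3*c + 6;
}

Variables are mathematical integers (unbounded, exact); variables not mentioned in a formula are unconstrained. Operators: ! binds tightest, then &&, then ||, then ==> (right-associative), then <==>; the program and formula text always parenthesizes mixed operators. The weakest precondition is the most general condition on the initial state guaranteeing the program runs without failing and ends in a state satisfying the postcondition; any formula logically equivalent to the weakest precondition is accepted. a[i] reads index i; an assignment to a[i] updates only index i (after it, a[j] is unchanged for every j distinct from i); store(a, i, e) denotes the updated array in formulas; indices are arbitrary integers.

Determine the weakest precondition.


Working backward. After the program, the postcondition 2*x + 3*tab[c] - 3 <= 5 must hold; in canonical form it is 3*tab[c] + 2*x <= 8.
Then branch requires 3*tab[c] + 2*x <= 8; else branch requires 3*store(tab, s, 3*c + 6)[c] + 2*x <= 8.
Before the if: (s <= -2 ==> 3*tab[c] + 2*x <= 8) && ((!(s <= -2)) ==> 3*store(tab, s, 3*c + 6)[c] + 2*x <= 8)
Before skip: (s <= -2 ==> 3*tab[c] + 2*x <= 8) && ((!(s <= -2)) ==> 3*store(tab, s, 3*c + 6)[c] + 2*x <= 8)
Answer: WP = (s <= -2 ==> 3*tab[c] + 2*x <= 8) && ((!(s <= -2)) ==> 3*store(tab, s, 3*c + 6)[c] + 2*x <= 8)


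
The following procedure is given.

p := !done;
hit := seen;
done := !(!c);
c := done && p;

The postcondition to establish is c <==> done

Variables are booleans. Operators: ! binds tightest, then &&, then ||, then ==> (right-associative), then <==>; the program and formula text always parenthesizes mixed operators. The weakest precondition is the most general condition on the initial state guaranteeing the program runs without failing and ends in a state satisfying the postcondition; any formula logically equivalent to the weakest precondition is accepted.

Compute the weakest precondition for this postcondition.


Working backward. After the program, c <==> done must hold.
Before c := done && p: (done && p) <==> done
Before done := !(!c): (c && p) <==> c
Before hit := seen: (c && p) <==> c
Before p := !done: (c && (!done)) <==> c
Answer: WP = (c && (!done)) <==> c


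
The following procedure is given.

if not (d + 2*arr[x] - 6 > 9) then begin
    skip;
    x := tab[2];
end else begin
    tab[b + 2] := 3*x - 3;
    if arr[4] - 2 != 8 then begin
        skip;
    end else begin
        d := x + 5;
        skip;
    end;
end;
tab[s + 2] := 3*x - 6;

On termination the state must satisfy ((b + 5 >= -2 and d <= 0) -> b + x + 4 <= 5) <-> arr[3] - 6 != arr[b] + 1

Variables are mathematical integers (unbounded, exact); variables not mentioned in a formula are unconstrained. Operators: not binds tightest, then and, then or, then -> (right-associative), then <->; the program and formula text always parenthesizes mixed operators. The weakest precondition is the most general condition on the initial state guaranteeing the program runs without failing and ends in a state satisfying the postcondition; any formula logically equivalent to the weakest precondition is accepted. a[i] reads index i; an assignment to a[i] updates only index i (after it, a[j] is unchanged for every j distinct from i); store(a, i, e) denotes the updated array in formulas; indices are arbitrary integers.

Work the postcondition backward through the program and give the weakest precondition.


Working backward. After the program, the postcondition ((b + 5 >= -2 and d <= 0) -> b + x + 4 <= 5) <-> arr[3] - 6 != arr[b] + 1 must hold; in canonical form it is ((b >= -7 and d <= 0) -> b + x <= 1) <-> arr[3] != arr[b] + 7.
Before tab[s + 2] := 3*x - 6: ((b >= -7 and d <= 0) -> b + x <= 1) <-> arr[3] != arr[b] + 7
Then branch requires ((b >= -7 and d <= 0) -> tab[2] + b <= 1) <-> arr[3] != arr[b] + 7; else branch requires (arr[4] != 10 -> (((b >= -7 and d <= 0) -> b + x <= 1) <-> arr[3] != arr[b] + 7)) and ((not (arr[4] != 10)) -> (((b >= -7 and x <= -5) -> b + x <= 1) <-> arr[3] != arr[b] + 7)).
Before the if: ((not (2*arr[x] + d > 15)) -> (((b >= -7 and d <= 0) -> tab[2] + b <= 1) <-> arr[3] != arr[b] + 7)) and (2*arr[x] + d > 15 -> ((arr[4] != 10 -> (((b >= -7 and d <= 0) -> b + x <= 1) <-> arr[3] != arr[b] + 7)) and ((not (arr[4] != 10)) -> (((b >= -7 and x <= -5) -> b + x <= 1) <-> arr[3] != arr[b] + 7))))
Answer: WP = ((not (2*arr[x] + d > 15)) -> (((b >= -7 and d <= 0) -> tab[2] + b <= 1) <-> arr[3] != arr[b] + 7)) and (2*arr[x] + d > 15 -> ((arr[4] != 10 -> (((b >= -7 and d <= 0) -> b + x <= 1) <-> arr[3] != arr[b] + 7)) and ((not (arr[4] != 10)) -> (((b >= -7 and x <= -5) -> b + x <= 1) <-> arr[3] != arr[b] + 7))))


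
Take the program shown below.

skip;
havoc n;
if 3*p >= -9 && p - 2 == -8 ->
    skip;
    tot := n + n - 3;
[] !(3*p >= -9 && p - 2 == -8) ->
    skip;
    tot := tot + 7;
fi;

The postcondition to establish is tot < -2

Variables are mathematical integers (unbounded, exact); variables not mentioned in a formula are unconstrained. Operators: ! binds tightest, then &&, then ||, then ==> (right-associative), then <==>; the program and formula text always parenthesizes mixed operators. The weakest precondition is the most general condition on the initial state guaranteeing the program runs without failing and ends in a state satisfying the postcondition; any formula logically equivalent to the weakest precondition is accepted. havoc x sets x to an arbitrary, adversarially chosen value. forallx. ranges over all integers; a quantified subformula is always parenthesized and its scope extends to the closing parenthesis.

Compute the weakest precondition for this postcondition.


Working backward. After the program, tot < -2 must hold.
Then branch requires 2*n < 1; else branch requires tot < -9.
Before the if: ((3*p >= -9 && p == -6) ==> 2*n < 1) && ((!(3*p >= -9 && p == -6)) ==> tot < -9)
Before havoc n: forall n_1. (((3*p >= -9 && p == -6) ==> 2*n_1 < 1) && ((!(3*p >= -9 && p == -6)) ==> tot < -9))
Before skip: forall n_1. (((3*p >= -9 && p == -6) ==> 2*n_1 < 1) && ((!(3*p >= -9 && p == -6)) ==> tot < -9))
Answer: WP = forall n_1. (((3*p >= -9 && p == -6) ==> 2*n_1 < 1) && ((!(3*p >= -9 && p == -6)) ==> tot < -9))


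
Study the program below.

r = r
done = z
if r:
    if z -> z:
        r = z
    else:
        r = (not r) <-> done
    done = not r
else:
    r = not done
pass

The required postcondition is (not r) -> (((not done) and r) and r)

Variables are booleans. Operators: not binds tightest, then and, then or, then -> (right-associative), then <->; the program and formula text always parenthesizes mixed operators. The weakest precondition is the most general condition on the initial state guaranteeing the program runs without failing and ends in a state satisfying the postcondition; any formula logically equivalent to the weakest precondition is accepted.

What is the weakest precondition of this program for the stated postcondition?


Working backward. After the program, the postcondition (not r) -> (((not done) and r) and r) must hold; in canonical form it is (not r) -> ((not done) and r).
Before skip: (not r) -> ((not done) and r)
Then branch requires (not z) -> z; else branch requires done -> (not done).
Before the if: (r -> ((not z) -> z)) and ((not r) -> (done -> (not done)))
Before done := z: (r -> ((not z) -> z)) and ((not r) -> (z -> (not z)))
Before r := r: (r -> ((not z) -> z)) and ((not r) -> (z -> (not z)))
Answer: WP = (r -> ((not z) -> z)) and ((not r) -> (z -> (not z)))


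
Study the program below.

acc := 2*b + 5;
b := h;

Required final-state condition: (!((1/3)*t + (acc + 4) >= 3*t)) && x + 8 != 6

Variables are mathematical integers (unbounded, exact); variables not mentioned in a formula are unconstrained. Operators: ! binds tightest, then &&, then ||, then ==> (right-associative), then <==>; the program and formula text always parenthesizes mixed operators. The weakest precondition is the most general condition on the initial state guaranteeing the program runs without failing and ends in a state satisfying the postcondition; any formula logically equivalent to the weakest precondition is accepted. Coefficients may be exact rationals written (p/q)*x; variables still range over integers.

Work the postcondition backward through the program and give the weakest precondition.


Working backward. After the program, the postcondition (!((1/3)*t + (acc + 4) >= 3*t)) && x + 8 != 6 must hold; in canonical form it is (!(acc >= (8/3)*t - 4)) && x != -2.
Before b := h: (!(acc >= (8/3)*t - 4)) && x != -2
Before acc := 2*b + 5: (!(2*b >= (8/3)*t - 9)) && x != -2
Answer: WP = (!(2*b >= (8/3)*t - 9)) && x != -2


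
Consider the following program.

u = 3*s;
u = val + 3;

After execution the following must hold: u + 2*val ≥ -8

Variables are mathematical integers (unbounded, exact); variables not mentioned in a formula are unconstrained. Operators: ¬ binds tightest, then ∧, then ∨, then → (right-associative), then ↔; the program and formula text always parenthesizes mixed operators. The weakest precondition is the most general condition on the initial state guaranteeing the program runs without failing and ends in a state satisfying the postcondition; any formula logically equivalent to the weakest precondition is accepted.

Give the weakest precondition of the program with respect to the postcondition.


Working backward. After the program, u + 2*val ≥ -8 must hold.
Before u := val + 3: 3*val ≥ -11
Before u := 3*s: 3*val ≥ -11
Answer: WP = 3*val ≥ -11


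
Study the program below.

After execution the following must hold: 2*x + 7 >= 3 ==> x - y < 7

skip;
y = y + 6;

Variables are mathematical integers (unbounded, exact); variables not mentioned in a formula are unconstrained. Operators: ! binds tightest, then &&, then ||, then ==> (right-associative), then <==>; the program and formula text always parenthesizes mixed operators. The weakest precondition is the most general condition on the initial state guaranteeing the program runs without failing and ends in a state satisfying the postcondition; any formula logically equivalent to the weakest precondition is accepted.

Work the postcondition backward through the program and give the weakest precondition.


Working backward. After the program, the postcondition 2*x + 7 >= 3 ==> x - y < 7 must hold; in canonical form it is 2*x >= -4 ==> x < y + 7.
Before y := y + 6: 2*x >= -4 ==> x < y + 13
Before skip: 2*x >= -4 ==> x < y + 13
Answer: WP = 2*x >= -4 ==> x < y + 13


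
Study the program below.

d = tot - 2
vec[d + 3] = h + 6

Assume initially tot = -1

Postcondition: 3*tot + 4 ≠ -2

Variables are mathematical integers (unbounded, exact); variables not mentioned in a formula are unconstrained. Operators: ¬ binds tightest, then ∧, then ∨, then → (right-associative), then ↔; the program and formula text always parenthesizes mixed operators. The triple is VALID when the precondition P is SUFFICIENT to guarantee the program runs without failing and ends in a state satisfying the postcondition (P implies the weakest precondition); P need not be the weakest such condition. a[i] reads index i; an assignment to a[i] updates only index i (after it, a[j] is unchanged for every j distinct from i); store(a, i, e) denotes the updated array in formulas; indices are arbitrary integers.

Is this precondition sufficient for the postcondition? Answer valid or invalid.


Working backward. After the program, the postcondition 3*tot + 4 ≠ -2 must hold; in canonical form it is 3*tot ≠ -6.
Before vec[d + 3] := h + 6: 3*tot ≠ -6
Before d := tot - 2: 3*tot ≠ -6
The weakest precondition is 3*tot ≠ -6.
Check whether tot = -1 implies it.
Every state satisfying the precondition satisfies the weakest precondition: the implication holds.
Answer: valid


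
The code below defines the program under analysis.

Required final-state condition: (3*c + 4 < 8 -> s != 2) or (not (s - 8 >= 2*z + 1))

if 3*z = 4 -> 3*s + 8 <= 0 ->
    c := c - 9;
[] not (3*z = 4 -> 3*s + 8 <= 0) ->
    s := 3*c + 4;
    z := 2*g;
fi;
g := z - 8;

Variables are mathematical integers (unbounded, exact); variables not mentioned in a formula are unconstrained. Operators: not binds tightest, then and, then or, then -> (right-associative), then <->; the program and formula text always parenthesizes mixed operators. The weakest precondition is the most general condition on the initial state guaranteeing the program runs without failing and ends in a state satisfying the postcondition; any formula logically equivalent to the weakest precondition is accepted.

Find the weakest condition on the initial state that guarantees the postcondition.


Working backward. After the program, the postcondition (3*c + 4 < 8 -> s != 2) or (not (s - 8 >= 2*z + 1)) must hold; in canonical form it is (3*c < 4 -> s != 2) or (not (s >= 2*z + 9)).
Before g := z - 8: (3*c < 4 -> s != 2) or (not (s >= 2*z + 9))
Then branch requires (3*c < 31 -> s != 2) or (not (s >= 2*z + 9)); else branch requires (3*c < 4 -> 3*c != -2) or (not (3*c >= 4*g + 5)).
Before the if: ((3*z = 4 -> 3*s <= -8) -> ((3*c < 31 -> s != 2) or (not (s >= 2*z + 9)))) and ((not (3*z = 4 -> 3*s <= -8)) -> ((3*c < 4 -> 3*c != -2) or (not (3*c >= 4*g + 5))))
Answer: WP = ((3*z = 4 -> 3*s <= -8) -> ((3*c < 31 -> s != 2) or (not (s >= 2*z + 9)))) and ((not (3*z = 4 -> 3*s <= -8)) -> ((3*c < 4 -> 3*c != -2) or (not (3*c >= 4*g + 5))))


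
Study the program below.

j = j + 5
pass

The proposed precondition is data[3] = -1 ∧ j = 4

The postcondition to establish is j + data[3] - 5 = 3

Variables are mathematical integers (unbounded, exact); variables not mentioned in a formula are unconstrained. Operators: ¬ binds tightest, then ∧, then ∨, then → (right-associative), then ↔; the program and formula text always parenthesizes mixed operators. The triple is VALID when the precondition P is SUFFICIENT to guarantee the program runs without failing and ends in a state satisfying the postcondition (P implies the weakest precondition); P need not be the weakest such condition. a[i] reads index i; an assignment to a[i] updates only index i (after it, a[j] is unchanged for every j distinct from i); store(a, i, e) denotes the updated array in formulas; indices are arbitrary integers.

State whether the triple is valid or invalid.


Working backward. After the program, the postcondition j + data[3] - 5 = 3 must hold; in canonical form it is data[3] + j = 8.
Before skip: data[3] + j = 8
Before j := j + 5: data[3] + j = 3
The weakest precondition is data[3] + j = 3.
Check whether data[3] = -1 ∧ j = 4 implies it.
Every state satisfying the precondition satisfies the weakest precondition: the implication holds.
Answer: valid


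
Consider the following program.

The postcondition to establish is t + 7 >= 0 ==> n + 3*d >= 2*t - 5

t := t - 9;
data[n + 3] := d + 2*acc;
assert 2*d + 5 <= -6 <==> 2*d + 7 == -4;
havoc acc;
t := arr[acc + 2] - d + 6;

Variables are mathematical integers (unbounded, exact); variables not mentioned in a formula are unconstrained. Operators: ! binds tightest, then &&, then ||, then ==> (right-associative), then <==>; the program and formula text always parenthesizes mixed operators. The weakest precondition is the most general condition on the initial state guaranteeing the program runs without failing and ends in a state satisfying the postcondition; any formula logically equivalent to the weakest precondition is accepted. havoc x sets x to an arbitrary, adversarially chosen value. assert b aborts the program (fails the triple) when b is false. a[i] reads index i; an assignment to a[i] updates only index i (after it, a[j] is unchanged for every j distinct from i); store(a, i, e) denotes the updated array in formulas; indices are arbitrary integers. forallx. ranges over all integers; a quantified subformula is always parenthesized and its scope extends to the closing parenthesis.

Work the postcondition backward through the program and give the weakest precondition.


Working backward. After the program, the postcondition t + 7 >= 0 ==> n + 3*d >= 2*t - 5 must hold; in canonical form it is t >= -7 ==> 3*d + n >= 2*t - 5.
Before t := arr[acc + 2] - d + 6: arr[acc + 2] >= d - 13 ==> 5*d + n >= 2*arr[acc + 2] + 7
Before havoc acc: forall acc_1. (arr[acc_1 + 2] >= d - 13 ==> 5*d + n >= 2*arr[acc_1 + 2] + 7)
Before assert 2*d + 5 <= -6 <==> 2*d + 7 == -4: (2*d <= -11 <==> 2*d == -11) && (forall acc_1. (arr[acc_1 + 2] >= d - 13 ==> 5*d + n >= 2*arr[acc_1 + 2] + 7))
Before data[n + 3] := d + 2*acc: (2*d <= -11 <==> 2*d == -11) && (forall acc_1. (arr[acc_1 + 2] >= d - 13 ==> 5*d + n >= 2*arr[acc_1 + 2] + 7))
Before t := t - 9: (2*d <= -11 <==> 2*d == -11) && (forall acc_1. (arr[acc_1 + 2] >= d - 13 ==> 5*d + n >= 2*arr[acc_1 + 2] + 7))
Answer: WP = (2*d <= -11 <==> 2*d == -11) && (forall acc_1. (arr[acc_1 + 2] >= d - 13 ==> 5*d + n >= 2*arr[acc_1 + 2] + 7))


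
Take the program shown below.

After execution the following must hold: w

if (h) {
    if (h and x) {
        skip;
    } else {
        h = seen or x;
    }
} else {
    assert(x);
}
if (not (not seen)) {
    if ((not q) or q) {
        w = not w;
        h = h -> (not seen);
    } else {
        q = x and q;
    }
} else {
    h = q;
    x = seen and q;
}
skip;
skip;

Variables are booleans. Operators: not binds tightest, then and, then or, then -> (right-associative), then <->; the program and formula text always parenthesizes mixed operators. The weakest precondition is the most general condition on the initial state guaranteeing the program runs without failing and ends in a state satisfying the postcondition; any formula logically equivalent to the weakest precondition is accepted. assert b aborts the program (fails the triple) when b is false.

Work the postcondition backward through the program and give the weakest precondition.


Working backward. After the program, w must hold.
Before skip: w
Before skip: w
Then branch requires not w; else branch requires w.
Before the if: (seen -> (not w)) and ((not seen) -> w)
Then branch requires ((h and x) -> ((seen -> (not w)) and ((not seen) -> w))) and ((not (h and x)) -> ((seen -> (not w)) and ((not seen) -> w))); else branch requires x and (seen -> (not w)) and ((not seen) -> w).
Before the if: (h -> (((h and x) -> ((seen -> (not w)) and ((not seen) -> w))) and ((not (h and x)) -> ((seen -> (not w)) and ((not seen) -> w))))) and ((not h) -> (x and (seen -> (not w)) and ((not seen) -> w)))
Answer: WP = (h -> (((h and x) -> ((seen -> (not w)) and ((not seen) -> w))) and ((not (h and x)) -> ((seen -> (not w)) and ((not seen) -> w))))) and ((not h) -> (x and (seen -> (not w)) and ((not seen) -> w)))


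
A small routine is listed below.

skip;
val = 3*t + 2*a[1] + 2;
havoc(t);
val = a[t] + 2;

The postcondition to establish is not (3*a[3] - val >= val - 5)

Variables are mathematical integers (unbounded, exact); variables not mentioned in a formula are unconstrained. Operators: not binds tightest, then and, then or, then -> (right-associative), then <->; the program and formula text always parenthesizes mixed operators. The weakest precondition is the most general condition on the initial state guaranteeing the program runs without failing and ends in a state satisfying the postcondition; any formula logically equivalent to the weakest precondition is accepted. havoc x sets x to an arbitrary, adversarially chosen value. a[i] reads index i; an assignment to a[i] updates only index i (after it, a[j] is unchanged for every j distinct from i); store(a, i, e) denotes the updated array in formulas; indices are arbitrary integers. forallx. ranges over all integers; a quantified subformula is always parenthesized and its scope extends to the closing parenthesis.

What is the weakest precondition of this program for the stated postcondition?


Working backward. After the program, the postcondition not (3*a[3] - val >= val - 5) must hold; in canonical form it is not (3*a[3] >= 2*val - 5).
Before val := a[t] + 2: not (3*a[3] >= 2*a[t] - 1)
Before havoc t: forall t_1. (not (3*a[3] >= 2*a[t_1] - 1))
Before val := 3*t + 2*a[1] + 2: forall t_1. (not (3*a[3] >= 2*a[t_1] - 1))
Before skip: forall t_1. (not (3*a[3] >= 2*a[t_1] - 1))
Answer: WP = forall t_1. (not (3*a[3] >= 2*a[t_1] - 1))


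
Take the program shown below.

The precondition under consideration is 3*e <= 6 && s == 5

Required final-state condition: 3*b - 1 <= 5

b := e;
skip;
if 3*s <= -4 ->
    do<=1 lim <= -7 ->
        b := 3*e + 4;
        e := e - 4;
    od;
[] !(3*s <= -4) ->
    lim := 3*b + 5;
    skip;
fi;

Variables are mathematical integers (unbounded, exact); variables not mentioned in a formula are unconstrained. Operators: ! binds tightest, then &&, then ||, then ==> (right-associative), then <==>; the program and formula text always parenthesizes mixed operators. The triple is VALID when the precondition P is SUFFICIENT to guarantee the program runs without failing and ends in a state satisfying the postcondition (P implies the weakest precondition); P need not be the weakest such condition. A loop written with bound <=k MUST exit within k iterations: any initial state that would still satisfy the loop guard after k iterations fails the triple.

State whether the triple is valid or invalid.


Working backward. After the program, the postcondition 3*b - 1 <= 5 must hold; in canonical form it is 3*b <= 6.
Then branch requires (lim <= -7 ==> ((!(lim <= -7)) && 9*e <= -6)) && ((!(lim <= -7)) ==> 3*b <= 6); else branch requires 3*b <= 6.
Before the if: (3*s <= -4 ==> ((lim <= -7 ==> ((!(lim <= -7)) && 9*e <= -6)) && ((!(lim <= -7)) ==> 3*b <= 6))) && ((!(3*s <= -4)) ==> 3*b <= 6)
Before skip: (3*s <= -4 ==> ((lim <= -7 ==> ((!(lim <= -7)) && 9*e <= -6)) && ((!(lim <= -7)) ==> 3*b <= 6))) && ((!(3*s <= -4)) ==> 3*b <= 6)
Before b := e: (3*s <= -4 ==> ((lim <= -7 ==> ((!(lim <= -7)) && 9*e <= -6)) && ((!(lim <= -7)) ==> 3*e <= 6))) && ((!(3*s <= -4)) ==> 3*e <= 6)
The weakest precondition is (3*s <= -4 ==> ((lim <= -7 ==> ((!(lim <= -7)) && 9*e <= -6)) && ((!(lim <= -7)) ==> 3*e <= 6))) && ((!(3*s <= -4)) ==> 3*e <= 6).
Check whether 3*e <= 6 && s == 5 implies it.
Every state satisfying the precondition satisfies the weakest precondition: the implication holds.
Answer: valid


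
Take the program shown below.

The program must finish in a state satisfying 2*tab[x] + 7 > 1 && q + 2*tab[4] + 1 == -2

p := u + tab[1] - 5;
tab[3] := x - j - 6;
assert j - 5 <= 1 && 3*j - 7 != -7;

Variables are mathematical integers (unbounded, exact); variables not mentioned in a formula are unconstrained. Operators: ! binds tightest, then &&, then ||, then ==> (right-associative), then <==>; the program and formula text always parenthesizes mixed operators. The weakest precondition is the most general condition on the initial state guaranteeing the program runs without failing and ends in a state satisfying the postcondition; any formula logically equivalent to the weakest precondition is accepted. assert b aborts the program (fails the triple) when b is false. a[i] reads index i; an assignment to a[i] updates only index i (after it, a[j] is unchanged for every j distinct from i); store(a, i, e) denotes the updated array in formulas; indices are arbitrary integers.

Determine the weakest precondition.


Working backward. After the program, the postcondition 2*tab[x] + 7 > 1 && q + 2*tab[4] + 1 == -2 must hold; in canonical form it is 2*tab[x] > -6 && 2*tab[4] + q == -3.
Before assert j - 5 <= 1 && 3*j - 7 != -7: j <= 6 && 3*j != 0 && 2*tab[x] > -6 && 2*tab[4] + q == -3
Before tab[3] := x - j - 6: j <= 6 && 3*j != 0 && 2*store(tab, 3, -j + x - 6)[x] > -6 && 2*tab[4] + q == -3
Before p := u + tab[1] - 5: j <= 6 && 3*j != 0 && 2*store(tab, 3, -j + x - 6)[x] > -6 && 2*tab[4] + q == -3
Answer: WP = j <= 6 && 3*j != 0 && 2*store(tab, 3, -j + x - 6)[x] > -6 && 2*tab[4] + q == -3


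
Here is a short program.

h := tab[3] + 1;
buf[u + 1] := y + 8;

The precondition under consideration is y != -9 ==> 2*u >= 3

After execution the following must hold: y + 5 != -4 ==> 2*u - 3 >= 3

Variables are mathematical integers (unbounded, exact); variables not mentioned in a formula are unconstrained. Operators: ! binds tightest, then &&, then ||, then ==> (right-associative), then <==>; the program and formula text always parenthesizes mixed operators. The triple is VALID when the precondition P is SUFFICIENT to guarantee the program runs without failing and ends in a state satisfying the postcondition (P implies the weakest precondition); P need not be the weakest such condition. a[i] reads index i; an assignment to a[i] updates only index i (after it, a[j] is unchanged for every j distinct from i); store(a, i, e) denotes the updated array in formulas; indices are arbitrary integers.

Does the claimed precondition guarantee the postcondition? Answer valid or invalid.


Working backward. After the program, the postcondition y + 5 != -4 ==> 2*u - 3 >= 3 must hold; in canonical form it is y != -9 ==> 2*u >= 6.
Before buf[u + 1] := y + 8: y != -9 ==> 2*u >= 6
Before h := tab[3] + 1: y != -9 ==> 2*u >= 6
The weakest precondition is y != -9 ==> 2*u >= 6.
Check whether y != -9 ==> 2*u >= 3 implies it.
Countermodel: at the initial state u = 2, y = -8, the precondition holds but the weakest precondition fails.
Answer: invalid


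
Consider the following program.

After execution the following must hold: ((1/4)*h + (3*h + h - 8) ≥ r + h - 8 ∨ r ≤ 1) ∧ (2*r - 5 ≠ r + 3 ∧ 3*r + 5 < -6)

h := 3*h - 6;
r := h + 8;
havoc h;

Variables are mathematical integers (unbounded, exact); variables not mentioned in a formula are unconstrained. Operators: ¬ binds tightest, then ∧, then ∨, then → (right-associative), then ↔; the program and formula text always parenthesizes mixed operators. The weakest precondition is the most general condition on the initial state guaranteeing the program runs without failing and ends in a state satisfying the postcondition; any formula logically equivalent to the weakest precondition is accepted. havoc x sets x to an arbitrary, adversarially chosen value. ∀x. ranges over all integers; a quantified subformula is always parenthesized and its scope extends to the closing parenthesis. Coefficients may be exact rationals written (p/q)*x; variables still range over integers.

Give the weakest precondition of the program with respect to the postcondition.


Working backward. After the program, the postcondition ((1/4)*h + (3*h + h - 8) ≥ r + h - 8 ∨ r ≤ 1) ∧ (2*r - 5 ≠ r + 3 ∧ 3*r + 5 < -6) must hold; in canonical form it is ((13/4)*h ≥ r ∨ r ≤ 1) ∧ r ≠ 8 ∧ 3*r < -11.
Before havoc h: ∀h_1. (((13/4)*h_1 ≥ r ∨ r ≤ 1) ∧ r ≠ 8 ∧ 3*r < -11)
Before r := h + 8: ∀h_1. (((13/4)*h_1 ≥ h + 8 ∨ h ≤ -7) ∧ h ≠ 0 ∧ 3*h < -35)
Before h := 3*h - 6: ∀h_1. (((13/4)*h_1 ≥ 3*h + 2 ∨ 3*h ≤ -1) ∧ 3*h ≠ 6 ∧ 9*h < -17)
Answer: WP = ∀h_1. (((13/4)*h_1 ≥ 3*h + 2 ∨ 3*h ≤ -1) ∧ 3*h ≠ 6 ∧ 9*h < -17)


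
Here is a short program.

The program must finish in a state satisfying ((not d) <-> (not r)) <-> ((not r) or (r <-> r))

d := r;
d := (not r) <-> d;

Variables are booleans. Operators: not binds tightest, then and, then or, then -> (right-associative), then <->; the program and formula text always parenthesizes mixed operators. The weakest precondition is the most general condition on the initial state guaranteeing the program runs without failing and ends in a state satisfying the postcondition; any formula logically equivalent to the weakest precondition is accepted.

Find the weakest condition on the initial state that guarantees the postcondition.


Working backward. After the program, the postcondition ((not d) <-> (not r)) <-> ((not r) or (r <-> r)) must hold; in canonical form it is (not d) <-> (not r).
Before d := (not r) <-> d: (not ((not r) <-> d)) <-> (not r)
Before d := r: (not ((not r) <-> r)) <-> (not r)
Answer: WP = (not ((not r) <-> r)) <-> (not r)


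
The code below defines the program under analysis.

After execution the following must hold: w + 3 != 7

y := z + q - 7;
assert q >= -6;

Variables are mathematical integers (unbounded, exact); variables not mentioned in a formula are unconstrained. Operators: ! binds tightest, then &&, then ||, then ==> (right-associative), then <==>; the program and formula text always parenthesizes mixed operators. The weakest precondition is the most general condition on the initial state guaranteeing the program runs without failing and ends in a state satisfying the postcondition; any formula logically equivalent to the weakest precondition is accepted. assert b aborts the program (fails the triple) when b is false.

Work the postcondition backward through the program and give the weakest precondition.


Working backward. After the program, the postcondition w + 3 != 7 must hold; in canonical form it is w != 4.
Before assert q >= -6: q >= -6 && w != 4
Before y := z + q - 7: q >= -6 && w != 4
Answer: WP = q >= -6 && w != 4


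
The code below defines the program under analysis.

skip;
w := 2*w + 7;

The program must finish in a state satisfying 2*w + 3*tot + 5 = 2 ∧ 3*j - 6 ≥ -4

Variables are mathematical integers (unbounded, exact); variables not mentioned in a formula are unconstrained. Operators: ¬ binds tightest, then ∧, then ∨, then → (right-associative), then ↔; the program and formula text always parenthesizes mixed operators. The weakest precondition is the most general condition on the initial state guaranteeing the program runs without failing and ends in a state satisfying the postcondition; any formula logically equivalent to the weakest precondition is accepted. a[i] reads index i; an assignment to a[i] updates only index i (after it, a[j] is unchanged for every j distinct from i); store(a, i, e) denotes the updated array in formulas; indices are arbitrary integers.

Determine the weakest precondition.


Working backward. After the program, the postcondition 2*w + 3*tot + 5 = 2 ∧ 3*j - 6 ≥ -4 must hold; in canonical form it is 3*tot + 2*w = -3 ∧ 3*j ≥ 2.
Before w := 2*w + 7: 3*tot + 4*w = -17 ∧ 3*j ≥ 2
Before skip: 3*tot + 4*w = -17 ∧ 3*j ≥ 2
Answer: WP = 3*tot + 4*w = -17 ∧ 3*j ≥ 2


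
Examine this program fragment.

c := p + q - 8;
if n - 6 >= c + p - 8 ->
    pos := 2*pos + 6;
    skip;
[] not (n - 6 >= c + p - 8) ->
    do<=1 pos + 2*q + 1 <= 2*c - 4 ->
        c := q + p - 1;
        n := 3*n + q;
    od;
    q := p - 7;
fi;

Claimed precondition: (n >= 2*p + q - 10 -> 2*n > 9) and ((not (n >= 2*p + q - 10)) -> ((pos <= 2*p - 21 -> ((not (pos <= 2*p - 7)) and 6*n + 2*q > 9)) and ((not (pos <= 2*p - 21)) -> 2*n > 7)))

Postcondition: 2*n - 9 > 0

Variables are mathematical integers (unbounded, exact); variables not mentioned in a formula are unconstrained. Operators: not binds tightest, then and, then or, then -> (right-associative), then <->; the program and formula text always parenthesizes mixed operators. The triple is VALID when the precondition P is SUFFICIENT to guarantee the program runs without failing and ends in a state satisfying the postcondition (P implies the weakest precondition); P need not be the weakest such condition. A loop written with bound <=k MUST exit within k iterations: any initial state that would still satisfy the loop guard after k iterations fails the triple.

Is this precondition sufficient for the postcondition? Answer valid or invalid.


Working backward. After the program, the postcondition 2*n - 9 > 0 must hold; in canonical form it is 2*n > 9.
Then branch requires 2*n > 9; else branch requires (pos + 2*q <= 2*c - 5 -> ((not (pos <= 2*p - 7)) and 6*n + 2*q > 9)) and ((not (pos + 2*q <= 2*c - 5)) -> 2*n > 9).
Before the if: (n >= c + p - 2 -> 2*n > 9) and ((not (n >= c + p - 2)) -> ((pos + 2*q <= 2*c - 5 -> ((not (pos <= 2*p - 7)) and 6*n + 2*q > 9)) and ((not (pos + 2*q <= 2*c - 5)) -> 2*n > 9)))
Before c := p + q - 8: (n >= 2*p + q - 10 -> 2*n > 9) and ((not (n >= 2*p + q - 10)) -> ((pos <= 2*p - 21 -> ((not (pos <= 2*p - 7)) and 6*n + 2*q > 9)) and ((not (pos <= 2*p - 21)) -> 2*n > 9)))
The weakest precondition is (n >= 2*p + q - 10 -> 2*n > 9) and ((not (n >= 2*p + q - 10)) -> ((pos <= 2*p - 21 -> ((not (pos <= 2*p - 7)) and 6*n + 2*q > 9)) and ((not (pos <= 2*p - 21)) -> 2*n > 9))).
Check whether (n >= 2*p + q - 10 -> 2*n > 9) and ((not (n >= 2*p + q - 10)) -> ((pos <= 2*p - 21 -> ((not (pos <= 2*p - 7)) and 6*n + 2*q > 9)) and ((not (pos <= 2*p - 21)) -> 2*n > 7))) implies it.
Countermodel: at the initial state n = 4, p = 0, pos = -20, q = 15, the precondition holds but the weakest precondition fails.
Answer: invalid


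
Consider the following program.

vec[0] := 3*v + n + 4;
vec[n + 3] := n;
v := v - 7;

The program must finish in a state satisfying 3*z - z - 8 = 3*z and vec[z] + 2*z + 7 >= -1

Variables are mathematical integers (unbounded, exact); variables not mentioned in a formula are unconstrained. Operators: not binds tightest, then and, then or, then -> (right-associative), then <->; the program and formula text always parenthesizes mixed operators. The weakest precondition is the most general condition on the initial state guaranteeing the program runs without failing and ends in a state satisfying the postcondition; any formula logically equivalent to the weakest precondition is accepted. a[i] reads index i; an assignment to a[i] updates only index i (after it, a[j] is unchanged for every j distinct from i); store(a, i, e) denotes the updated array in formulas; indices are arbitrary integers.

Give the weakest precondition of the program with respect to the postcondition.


Working backward. After the program, the postcondition 3*z - z - 8 = 3*z and vec[z] + 2*z + 7 >= -1 must hold; in canonical form it is z = -8 and vec[z] + 2*z >= -8.
Before v := v - 7: z = -8 and vec[z] + 2*z >= -8
Before vec[n + 3] := n: z = -8 and store(vec, n + 3, n)[z] + 2*z >= -8
Before vec[0] := 3*v + n + 4: z = -8 and store(store(vec, 0, n + 3*v + 4), n + 3, n)[z] + 2*z >= -8
Answer: WP = z = -8 and store(store(vec, 0, n + 3*v + 4), n + 3, n)[z] + 2*z >= -8
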